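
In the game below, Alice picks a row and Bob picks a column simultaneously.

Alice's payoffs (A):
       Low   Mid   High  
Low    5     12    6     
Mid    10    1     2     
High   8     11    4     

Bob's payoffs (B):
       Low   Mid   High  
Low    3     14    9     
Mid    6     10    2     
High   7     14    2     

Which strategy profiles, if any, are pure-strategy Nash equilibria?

(Low, Mid)

A profile is a Nash equilibrium when each player is best-responding to the other.
Alice's best responses — vs Low: Mid (payoff 10); vs Mid: Low (payoff 12); vs High: Low (payoff 6).
Bob's best responses — vs Low: Mid (payoff 14); vs Mid: Mid (payoff 10); vs High: Mid (payoff 14).
The only mutual best response is (Low, Mid); neither player gains by switching there.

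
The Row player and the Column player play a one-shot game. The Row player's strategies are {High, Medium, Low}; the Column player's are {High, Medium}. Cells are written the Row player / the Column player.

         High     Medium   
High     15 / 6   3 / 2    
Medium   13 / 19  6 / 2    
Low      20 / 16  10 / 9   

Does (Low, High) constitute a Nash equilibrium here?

Yes

Holding the Column player at High: the Row player gets 20 from Low, versus 15 from High, 13 from Medium. No profitable deviation for the Row player.
Holding the Row player at Low: the Column player gets 16 from High, versus 9 from Medium. No profitable deviation for the Column player either.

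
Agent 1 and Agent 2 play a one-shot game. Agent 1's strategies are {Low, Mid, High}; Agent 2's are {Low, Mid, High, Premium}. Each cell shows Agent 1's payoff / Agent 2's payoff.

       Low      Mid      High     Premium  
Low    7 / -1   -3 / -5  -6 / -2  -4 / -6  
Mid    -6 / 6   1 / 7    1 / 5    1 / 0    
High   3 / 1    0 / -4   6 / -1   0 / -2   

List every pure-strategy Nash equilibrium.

A profile is a Nash equilibrium when each player is best-responding to the other.
Agent 1's best responses — vs Low: Low (payoff 7); vs Mid: Mid (payoff 1); vs High: High (payoff 6); vs Premium: Mid (payoff 1).
Agent 2's best responses — vs Low: Low (payoff -1); vs Mid: Mid (payoff 7); vs High: Low (payoff 1).
Mutual best responses occur at (Low, Low) and (Mid, Mid); at each, neither player gains by switching.

(Low, Low) and (Mid, Mid)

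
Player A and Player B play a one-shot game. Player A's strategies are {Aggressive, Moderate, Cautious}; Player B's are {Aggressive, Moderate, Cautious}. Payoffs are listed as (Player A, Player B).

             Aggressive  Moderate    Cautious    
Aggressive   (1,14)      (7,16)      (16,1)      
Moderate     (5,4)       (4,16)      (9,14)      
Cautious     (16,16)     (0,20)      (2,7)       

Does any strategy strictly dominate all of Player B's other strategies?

Moderate

A strategy is strictly dominant if it gives Player B a strictly higher payoff than every other strategy, against every choice by the opponent.
Moderate strictly dominates: vs Aggressive: 16 > each of {14, 1}; vs Moderate: 16 > each of {4, 14}; vs Cautious: 20 > each of {16, 7}.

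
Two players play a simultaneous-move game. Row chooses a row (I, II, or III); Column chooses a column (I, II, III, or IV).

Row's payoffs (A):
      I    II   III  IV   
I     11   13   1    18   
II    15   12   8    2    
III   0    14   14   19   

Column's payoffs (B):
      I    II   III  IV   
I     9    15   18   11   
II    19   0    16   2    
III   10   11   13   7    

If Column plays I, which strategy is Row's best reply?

With Column fixed at I, Row's payoffs are: I → 11, II → 15, III → 0.
The maximum is 15, achieved by II.

II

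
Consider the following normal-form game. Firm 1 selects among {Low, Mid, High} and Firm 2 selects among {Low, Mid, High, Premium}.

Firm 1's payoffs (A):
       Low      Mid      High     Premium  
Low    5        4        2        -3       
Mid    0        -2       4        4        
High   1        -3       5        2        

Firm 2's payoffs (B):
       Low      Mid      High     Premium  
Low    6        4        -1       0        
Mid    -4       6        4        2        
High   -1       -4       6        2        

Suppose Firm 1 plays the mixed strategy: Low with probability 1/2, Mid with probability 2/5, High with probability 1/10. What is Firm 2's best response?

Mid

Firm 2's best reply maximizes expected payoff against the mix.
Low: (1/2)·6 + (2/5)·(-4) + (1/10)·(-1) = 13/10
Mid: (1/2)·4 + (2/5)·6 + (1/10)·(-4) = 4
High: (1/2)·(-1) + (2/5)·4 + (1/10)·6 = 17/10
Premium: (1/2)·0 + (2/5)·2 + (1/10)·2 = 1
Highest expected payoff is 4, from Mid.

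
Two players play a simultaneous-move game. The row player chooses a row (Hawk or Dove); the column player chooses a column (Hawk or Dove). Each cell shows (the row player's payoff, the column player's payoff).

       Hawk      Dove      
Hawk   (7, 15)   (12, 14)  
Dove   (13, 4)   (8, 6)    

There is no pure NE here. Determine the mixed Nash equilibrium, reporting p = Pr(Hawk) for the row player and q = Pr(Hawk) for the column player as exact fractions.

Each player's mixing probability is pinned down by making the *other* player indifferent.
The column player indifferent between Hawk and Dove: p·15 + (1−p)·4 = p·14 + (1−p)·6 ⟹ 4 + 11p = 6 + 8p ⟹ p = 2/3.
The row player indifferent between Hawk and Dove: q·7 + (1−q)·12 = q·13 + (1−q)·8 ⟹ 12 + (-5)q = 8 + 5q ⟹ q = 2/5.

p = 2/3, q = 2/5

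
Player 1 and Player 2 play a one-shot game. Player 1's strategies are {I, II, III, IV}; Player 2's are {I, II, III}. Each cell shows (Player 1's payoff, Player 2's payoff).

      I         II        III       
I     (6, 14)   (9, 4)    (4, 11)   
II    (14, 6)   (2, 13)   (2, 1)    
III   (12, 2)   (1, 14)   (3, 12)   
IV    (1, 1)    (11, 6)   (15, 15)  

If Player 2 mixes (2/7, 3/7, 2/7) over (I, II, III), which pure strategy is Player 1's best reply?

Compute Player 1's expected payoff from each pure strategy against the given mix.
I: (2/7)·6 + (3/7)·9 + (2/7)·4 = 47/7
II: (2/7)·14 + (3/7)·2 + (2/7)·2 = 38/7
III: (2/7)·12 + (3/7)·1 + (2/7)·3 = 33/7
IV: (2/7)·1 + (3/7)·11 + (2/7)·15 = 65/7
Highest expected payoff is 65/7, from IV.

IV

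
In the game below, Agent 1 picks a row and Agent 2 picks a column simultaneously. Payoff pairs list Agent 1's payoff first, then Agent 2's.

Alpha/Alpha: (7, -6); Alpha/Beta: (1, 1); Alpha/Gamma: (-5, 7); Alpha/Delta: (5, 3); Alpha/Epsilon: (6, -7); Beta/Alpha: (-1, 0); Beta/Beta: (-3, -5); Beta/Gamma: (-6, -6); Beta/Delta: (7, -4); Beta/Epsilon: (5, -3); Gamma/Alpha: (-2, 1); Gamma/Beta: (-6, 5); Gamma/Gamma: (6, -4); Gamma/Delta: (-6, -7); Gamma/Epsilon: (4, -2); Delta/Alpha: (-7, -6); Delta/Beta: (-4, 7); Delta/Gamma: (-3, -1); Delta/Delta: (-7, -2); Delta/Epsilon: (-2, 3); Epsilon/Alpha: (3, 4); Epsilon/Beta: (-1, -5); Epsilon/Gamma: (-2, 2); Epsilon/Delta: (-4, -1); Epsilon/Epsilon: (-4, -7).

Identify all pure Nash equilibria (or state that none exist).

Find each player's best response to every opponent strategy; NE are the intersections.
Agent 1's best responses — vs Alpha: Alpha (payoff 7); vs Beta: Alpha (payoff 1); vs Gamma: Gamma (payoff 6); vs Delta: Beta (payoff 7); vs Epsilon: Alpha (payoff 6).
Agent 2's best responses — vs Alpha: Gamma (payoff 7); vs Beta: Alpha (payoff 0); vs Gamma: Beta (payoff 5); vs Delta: Beta (payoff 7); vs Epsilon: Alpha (payoff 4).
No cell has both players best-responding. For instance, Agent 1's best reply to Alpha is Alpha, but against Alpha Agent 2 prefers Gamma over Alpha.

There is no pure-strategy Nash equilibrium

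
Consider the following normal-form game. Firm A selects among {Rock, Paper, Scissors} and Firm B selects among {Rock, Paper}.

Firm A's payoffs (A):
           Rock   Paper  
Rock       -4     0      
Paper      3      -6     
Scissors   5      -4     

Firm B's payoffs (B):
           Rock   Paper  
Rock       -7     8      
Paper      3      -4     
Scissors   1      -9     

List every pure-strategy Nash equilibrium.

Find each player's best response to every opponent strategy; NE are the intersections.
Firm A's best responses — vs Rock: Scissors (payoff 5); vs Paper: Rock (payoff 0).
Firm B's best responses — vs Rock: Paper (payoff 8); vs Paper: Rock (payoff 3); vs Scissors: Rock (payoff 1).
Mutual best responses occur at (Rock, Paper) and (Scissors, Rock); at each, neither player gains by switching.

(Rock, Paper) and (Scissors, Rock)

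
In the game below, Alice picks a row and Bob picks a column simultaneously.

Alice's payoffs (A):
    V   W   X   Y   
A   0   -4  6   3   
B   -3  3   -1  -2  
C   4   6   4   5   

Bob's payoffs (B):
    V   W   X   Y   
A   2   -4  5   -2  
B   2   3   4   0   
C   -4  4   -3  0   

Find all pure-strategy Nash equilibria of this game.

(A, X) and (C, W)

Check mutual best responses: a cell is a NE iff neither player can gain by unilaterally deviating.
Alice's best responses — vs V: C (payoff 4); vs W: C (payoff 6); vs X: A (payoff 6); vs Y: C (payoff 5).
Bob's best responses — vs A: X (payoff 5); vs B: X (payoff 4); vs C: W (payoff 4).
Mutual best responses occur at (A, X) and (C, W); at each, neither player gains by switching.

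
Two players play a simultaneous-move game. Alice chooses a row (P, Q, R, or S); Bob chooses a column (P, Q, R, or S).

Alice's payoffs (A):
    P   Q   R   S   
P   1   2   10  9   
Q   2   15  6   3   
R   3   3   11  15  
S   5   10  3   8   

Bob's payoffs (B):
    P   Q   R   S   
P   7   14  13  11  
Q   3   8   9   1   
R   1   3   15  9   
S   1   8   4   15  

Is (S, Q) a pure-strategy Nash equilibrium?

Holding Bob at Q: Alice gets 10 from S but could get 15 by switching to Q. Alice has a profitable deviation.

No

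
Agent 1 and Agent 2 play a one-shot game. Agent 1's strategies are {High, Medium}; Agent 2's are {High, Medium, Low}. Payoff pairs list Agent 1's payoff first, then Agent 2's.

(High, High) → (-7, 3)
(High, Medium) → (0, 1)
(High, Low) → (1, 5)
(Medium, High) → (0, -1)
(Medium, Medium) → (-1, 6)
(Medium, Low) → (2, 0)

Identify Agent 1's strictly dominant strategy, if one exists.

Check whether one of Agent 1's strategies beats all alternatives regardless of what the opponent does.
High is not dominant: against High, Medium gives 0 > -7.
Medium is not dominant: against Medium, High gives 0 > -1.
No single strategy is best against every opponent action.

No strictly dominant strategy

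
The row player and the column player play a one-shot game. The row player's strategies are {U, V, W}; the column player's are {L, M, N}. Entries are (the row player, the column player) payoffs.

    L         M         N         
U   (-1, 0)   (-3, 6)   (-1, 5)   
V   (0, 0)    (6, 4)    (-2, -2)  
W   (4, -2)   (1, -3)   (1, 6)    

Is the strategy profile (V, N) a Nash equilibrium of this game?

Holding the column player at N: the row player gets -2 from V but could get 1 by switching to W. The row player has a profitable deviation.

No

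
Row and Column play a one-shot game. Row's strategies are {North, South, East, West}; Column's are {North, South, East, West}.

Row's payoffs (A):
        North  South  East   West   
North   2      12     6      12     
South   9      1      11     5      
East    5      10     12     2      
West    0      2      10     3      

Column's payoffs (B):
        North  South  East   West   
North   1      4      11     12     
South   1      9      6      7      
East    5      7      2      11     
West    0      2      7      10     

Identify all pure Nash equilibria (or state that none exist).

A profile is a Nash equilibrium when each player is best-responding to the other.
Row's best responses — vs North: South (payoff 9); vs South: North (payoff 12); vs East: East (payoff 12); vs West: North (payoff 12).
Column's best responses — vs North: West (payoff 12); vs South: South (payoff 9); vs East: West (payoff 11); vs West: West (payoff 10).
The only mutual best response is (North, West); neither player gains by switching there.

(North, West)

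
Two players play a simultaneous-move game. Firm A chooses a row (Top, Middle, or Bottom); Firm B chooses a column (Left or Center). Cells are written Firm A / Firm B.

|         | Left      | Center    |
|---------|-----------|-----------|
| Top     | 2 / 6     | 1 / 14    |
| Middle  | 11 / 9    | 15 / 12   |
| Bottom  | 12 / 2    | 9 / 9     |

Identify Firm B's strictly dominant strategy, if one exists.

Center

Check whether one of Firm B's strategies beats all alternatives regardless of what the opponent does.
Center strictly dominates: vs Top: 14 > 6; vs Middle: 12 > 9; vs Bottom: 9 > 2.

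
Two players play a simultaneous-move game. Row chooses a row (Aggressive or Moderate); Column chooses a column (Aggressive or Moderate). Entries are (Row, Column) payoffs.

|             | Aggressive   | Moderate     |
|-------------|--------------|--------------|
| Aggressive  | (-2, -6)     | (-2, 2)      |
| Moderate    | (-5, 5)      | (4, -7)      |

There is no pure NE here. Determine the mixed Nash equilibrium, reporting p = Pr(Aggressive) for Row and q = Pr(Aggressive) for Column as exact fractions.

Each player's mixing probability is pinned down by making the *other* player indifferent.
Column indifferent between Aggressive and Moderate: p·(-6) + (1−p)·5 = p·2 + (1−p)·(-7) ⟹ 5 + (-11)p = (-7) + 9p ⟹ p = 3/5.
Row indifferent between Aggressive and Moderate: q·(-2) + (1−q)·(-2) = q·(-5) + (1−q)·4 ⟹ (-2) + 0q = 4 + (-9)q ⟹ q = 2/3.

p = 3/5, q = 2/3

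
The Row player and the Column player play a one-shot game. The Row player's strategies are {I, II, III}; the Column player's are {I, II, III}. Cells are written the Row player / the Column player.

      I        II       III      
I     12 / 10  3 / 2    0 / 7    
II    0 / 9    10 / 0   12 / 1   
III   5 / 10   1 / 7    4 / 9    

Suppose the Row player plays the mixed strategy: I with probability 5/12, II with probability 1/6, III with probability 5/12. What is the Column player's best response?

The Column player's best reply maximizes expected payoff against the mix.
I: (5/12)·10 + (1/6)·9 + (5/12)·10 = 59/6
II: (5/12)·2 + (1/6)·0 + (5/12)·7 = 15/4
III: (5/12)·7 + (1/6)·1 + (5/12)·9 = 41/6
Highest expected payoff is 59/6, from I.

I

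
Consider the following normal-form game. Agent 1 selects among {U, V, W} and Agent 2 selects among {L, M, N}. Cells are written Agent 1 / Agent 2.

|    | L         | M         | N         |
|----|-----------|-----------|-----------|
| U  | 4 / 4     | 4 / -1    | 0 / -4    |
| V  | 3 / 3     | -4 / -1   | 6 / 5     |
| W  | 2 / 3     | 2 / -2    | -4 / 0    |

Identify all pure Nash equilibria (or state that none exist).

(U, L) and (V, N)

Check mutual best responses: a cell is a NE iff neither player can gain by unilaterally deviating.
Agent 1's best responses — vs L: U (payoff 4); vs M: U (payoff 4); vs N: V (payoff 6).
Agent 2's best responses — vs U: L (payoff 4); vs V: N (payoff 5); vs W: L (payoff 3).
Mutual best responses occur at (U, L) and (V, N); at each, neither player gains by switching.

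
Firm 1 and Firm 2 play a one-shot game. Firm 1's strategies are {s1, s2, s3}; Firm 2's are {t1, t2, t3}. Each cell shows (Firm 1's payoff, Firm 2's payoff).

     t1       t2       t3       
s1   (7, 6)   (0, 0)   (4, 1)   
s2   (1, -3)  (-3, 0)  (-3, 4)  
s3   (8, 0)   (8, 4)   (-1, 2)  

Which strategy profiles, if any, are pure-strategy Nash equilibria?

(s3, t2)

A profile is a Nash equilibrium when each player is best-responding to the other.
Firm 1's best responses — vs t1: s3 (payoff 8); vs t2: s3 (payoff 8); vs t3: s1 (payoff 4).
Firm 2's best responses — vs s1: t1 (payoff 6); vs s2: t3 (payoff 4); vs s3: t2 (payoff 4).
The only mutual best response is (s3, t2); neither player gains by switching there.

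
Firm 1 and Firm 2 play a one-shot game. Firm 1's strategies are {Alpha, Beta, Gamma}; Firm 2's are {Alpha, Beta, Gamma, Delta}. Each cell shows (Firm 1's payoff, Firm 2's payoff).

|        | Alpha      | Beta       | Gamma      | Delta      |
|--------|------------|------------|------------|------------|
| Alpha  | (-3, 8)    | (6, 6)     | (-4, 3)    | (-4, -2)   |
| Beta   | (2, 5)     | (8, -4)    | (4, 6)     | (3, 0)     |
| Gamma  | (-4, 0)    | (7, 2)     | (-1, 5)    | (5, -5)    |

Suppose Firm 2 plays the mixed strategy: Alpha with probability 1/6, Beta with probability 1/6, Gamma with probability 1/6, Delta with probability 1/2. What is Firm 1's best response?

Firm 1's best reply maximizes expected payoff against the mix.
Alpha: (1/6)·(-3) + (1/6)·6 + (1/6)·(-4) + (1/2)·(-4) = -13/6
Beta: (1/6)·2 + (1/6)·8 + (1/6)·4 + (1/2)·3 = 23/6
Gamma: (1/6)·(-4) + (1/6)·7 + (1/6)·(-1) + (1/2)·5 = 17/6
Highest expected payoff is 23/6, from Beta.

Beta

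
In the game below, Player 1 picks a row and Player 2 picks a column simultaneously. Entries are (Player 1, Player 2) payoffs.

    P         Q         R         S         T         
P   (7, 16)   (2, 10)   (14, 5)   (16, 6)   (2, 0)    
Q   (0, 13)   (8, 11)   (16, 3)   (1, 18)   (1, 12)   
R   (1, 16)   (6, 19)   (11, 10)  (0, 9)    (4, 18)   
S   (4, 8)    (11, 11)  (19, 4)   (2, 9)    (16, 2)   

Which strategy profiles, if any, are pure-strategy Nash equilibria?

(P, P) and (S, Q)

A profile is a Nash equilibrium when each player is best-responding to the other.
Player 1's best responses — vs P: P (payoff 7); vs Q: S (payoff 11); vs R: S (payoff 19); vs S: P (payoff 16); vs T: S (payoff 16).
Player 2's best responses — vs P: P (payoff 16); vs Q: S (payoff 18); vs R: Q (payoff 19); vs S: Q (payoff 11).
Mutual best responses occur at (P, P) and (S, Q); at each, neither player gains by switching.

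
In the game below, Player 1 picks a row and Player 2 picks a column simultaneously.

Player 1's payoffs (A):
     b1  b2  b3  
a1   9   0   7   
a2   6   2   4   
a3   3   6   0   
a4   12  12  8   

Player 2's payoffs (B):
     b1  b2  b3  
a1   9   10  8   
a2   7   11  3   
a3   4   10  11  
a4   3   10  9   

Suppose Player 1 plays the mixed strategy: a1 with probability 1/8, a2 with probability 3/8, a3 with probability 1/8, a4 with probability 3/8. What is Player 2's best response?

b2

Compute Player 2's expected payoff from each pure strategy against the given mix.
b1: (1/8)·9 + (3/8)·7 + (1/8)·4 + (3/8)·3 = 43/8
b2: (1/8)·10 + (3/8)·11 + (1/8)·10 + (3/8)·10 = 83/8
b3: (1/8)·8 + (3/8)·3 + (1/8)·11 + (3/8)·9 = 55/8
Highest expected payoff is 83/8, from b2.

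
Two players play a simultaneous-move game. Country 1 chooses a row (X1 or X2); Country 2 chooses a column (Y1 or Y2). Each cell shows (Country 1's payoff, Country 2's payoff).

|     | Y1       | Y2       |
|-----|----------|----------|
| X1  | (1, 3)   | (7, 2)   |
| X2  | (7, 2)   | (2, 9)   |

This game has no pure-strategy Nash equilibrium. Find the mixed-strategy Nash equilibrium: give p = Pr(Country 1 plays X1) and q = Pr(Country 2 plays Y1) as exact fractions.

Each player's mixing probability is pinned down by making the *other* player indifferent.
Country 2 indifferent between Y1 and Y2: p·3 + (1−p)·2 = p·2 + (1−p)·9 ⟹ 2 + 1p = 9 + (-7)p ⟹ p = 7/8.
Country 1 indifferent between X1 and X2: q·1 + (1−q)·7 = q·7 + (1−q)·2 ⟹ 7 + (-6)q = 2 + 5q ⟹ q = 5/11.

p = 7/8, q = 5/11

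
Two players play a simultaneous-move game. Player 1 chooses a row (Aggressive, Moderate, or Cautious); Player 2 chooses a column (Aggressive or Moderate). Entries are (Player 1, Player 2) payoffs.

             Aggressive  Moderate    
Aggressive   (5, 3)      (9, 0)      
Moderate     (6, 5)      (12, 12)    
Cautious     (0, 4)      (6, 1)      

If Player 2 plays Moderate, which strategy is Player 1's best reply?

Moderate

With Player 2 fixed at Moderate, Player 1's payoffs are: Aggressive → 9, Moderate → 12, Cautious → 6.
The maximum is 12, achieved by Moderate.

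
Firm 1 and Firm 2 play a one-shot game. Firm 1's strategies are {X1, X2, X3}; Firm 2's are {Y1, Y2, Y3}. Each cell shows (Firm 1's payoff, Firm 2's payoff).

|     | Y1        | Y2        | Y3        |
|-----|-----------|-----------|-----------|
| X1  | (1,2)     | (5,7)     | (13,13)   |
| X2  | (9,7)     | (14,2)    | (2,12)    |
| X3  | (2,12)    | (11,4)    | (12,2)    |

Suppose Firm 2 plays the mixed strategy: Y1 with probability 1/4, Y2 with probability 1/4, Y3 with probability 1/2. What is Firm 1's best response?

X3

Compute Firm 1's expected payoff from each pure strategy against the given mix.
X1: (1/4)·1 + (1/4)·5 + (1/2)·13 = 8
X2: (1/4)·9 + (1/4)·14 + (1/2)·2 = 27/4
X3: (1/4)·2 + (1/4)·11 + (1/2)·12 = 37/4
Highest expected payoff is 37/4, from X3.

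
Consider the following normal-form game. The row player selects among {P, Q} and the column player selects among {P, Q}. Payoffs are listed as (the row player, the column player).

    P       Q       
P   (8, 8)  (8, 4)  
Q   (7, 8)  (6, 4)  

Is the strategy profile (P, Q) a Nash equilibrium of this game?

Holding the column player at Q: the row player gets 8 from P, versus 6 from Q. No profitable deviation for the row player.
Holding the row player at P: the column player gets 4 from Q but could get 8 by switching to P. The column player has a profitable deviation.

No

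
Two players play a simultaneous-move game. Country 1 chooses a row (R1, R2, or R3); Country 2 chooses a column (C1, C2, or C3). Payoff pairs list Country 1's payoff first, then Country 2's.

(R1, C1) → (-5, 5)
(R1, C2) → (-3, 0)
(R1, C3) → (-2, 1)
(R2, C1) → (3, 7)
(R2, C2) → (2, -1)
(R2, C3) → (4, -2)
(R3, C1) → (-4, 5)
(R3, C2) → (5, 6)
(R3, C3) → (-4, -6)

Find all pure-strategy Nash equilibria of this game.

(R2, C1) and (R3, C2)

Check mutual best responses: a cell is a NE iff neither player can gain by unilaterally deviating.
Country 1's best responses — vs C1: R2 (payoff 3); vs C2: R3 (payoff 5); vs C3: R2 (payoff 4).
Country 2's best responses — vs R1: C1 (payoff 5); vs R2: C1 (payoff 7); vs R3: C2 (payoff 6).
Mutual best responses occur at (R2, C1) and (R3, C2); at each, neither player gains by switching.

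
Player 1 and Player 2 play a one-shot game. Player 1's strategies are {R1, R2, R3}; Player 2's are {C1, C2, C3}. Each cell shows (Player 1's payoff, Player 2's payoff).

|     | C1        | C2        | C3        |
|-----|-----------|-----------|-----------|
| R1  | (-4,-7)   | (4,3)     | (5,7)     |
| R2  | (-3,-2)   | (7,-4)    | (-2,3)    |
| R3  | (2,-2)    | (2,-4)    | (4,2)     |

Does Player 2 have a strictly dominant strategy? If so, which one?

Check whether one of Player 2's strategies beats all alternatives regardless of what the opponent does.
C3 strictly dominates: vs R1: 7 > each of {-7, 3}; vs R2: 3 > each of {-2, -4}; vs R3: 2 > each of {-2, -4}.

C3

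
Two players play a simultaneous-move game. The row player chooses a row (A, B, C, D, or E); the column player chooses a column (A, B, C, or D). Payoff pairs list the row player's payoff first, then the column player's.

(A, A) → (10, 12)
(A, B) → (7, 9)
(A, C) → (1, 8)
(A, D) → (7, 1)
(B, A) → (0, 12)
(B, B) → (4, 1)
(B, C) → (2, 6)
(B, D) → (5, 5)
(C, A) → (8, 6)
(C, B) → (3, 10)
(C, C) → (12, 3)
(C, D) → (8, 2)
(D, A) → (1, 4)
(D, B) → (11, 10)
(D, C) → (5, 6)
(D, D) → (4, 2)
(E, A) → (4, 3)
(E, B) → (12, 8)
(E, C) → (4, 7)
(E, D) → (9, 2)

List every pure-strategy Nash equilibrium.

(A, A) and (E, B)

A profile is a Nash equilibrium when each player is best-responding to the other.
The row player's best responses — vs A: A (payoff 10); vs B: E (payoff 12); vs C: C (payoff 12); vs D: E (payoff 9).
The column player's best responses — vs A: A (payoff 12); vs B: A (payoff 12); vs C: B (payoff 10); vs D: B (payoff 10); vs E: B (payoff 8).
Mutual best responses occur at (A, A) and (E, B); at each, neither player gains by switching.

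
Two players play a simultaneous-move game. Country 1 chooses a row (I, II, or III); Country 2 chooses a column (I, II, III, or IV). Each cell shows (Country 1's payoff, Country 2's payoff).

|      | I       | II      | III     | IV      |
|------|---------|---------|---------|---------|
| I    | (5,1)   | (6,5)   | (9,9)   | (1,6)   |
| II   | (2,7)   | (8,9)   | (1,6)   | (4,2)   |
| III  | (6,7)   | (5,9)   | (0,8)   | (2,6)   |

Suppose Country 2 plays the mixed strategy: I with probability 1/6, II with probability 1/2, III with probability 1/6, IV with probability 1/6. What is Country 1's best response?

Compute Country 1's expected payoff from each pure strategy against the given mix.
I: (1/6)·5 + (1/2)·6 + (1/6)·9 + (1/6)·1 = 11/2
II: (1/6)·2 + (1/2)·8 + (1/6)·1 + (1/6)·4 = 31/6
III: (1/6)·6 + (1/2)·5 + (1/6)·0 + (1/6)·2 = 23/6
Highest expected payoff is 11/2, from I.

I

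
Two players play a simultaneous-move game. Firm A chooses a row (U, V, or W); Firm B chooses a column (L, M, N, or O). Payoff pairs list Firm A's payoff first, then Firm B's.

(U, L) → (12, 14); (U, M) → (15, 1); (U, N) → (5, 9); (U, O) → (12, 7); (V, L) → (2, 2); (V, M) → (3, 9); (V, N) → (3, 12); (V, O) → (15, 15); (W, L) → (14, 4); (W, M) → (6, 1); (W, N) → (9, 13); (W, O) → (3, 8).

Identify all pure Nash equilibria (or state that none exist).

A profile is a Nash equilibrium when each player is best-responding to the other.
Firm A's best responses — vs L: W (payoff 14); vs M: U (payoff 15); vs N: W (payoff 9); vs O: V (payoff 15).
Firm B's best responses — vs U: L (payoff 14); vs V: O (payoff 15); vs W: N (payoff 13).
Mutual best responses occur at (V, O) and (W, N); at each, neither player gains by switching.

(V, O) and (W, N)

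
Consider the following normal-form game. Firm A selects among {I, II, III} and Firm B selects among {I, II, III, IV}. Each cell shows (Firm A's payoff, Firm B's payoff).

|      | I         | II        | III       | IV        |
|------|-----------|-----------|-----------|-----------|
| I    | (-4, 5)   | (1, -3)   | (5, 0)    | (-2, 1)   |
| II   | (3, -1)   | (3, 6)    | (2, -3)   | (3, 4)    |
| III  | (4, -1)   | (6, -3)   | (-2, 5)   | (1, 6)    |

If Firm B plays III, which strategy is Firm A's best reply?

I

With Firm B fixed at III, Firm A's payoffs are: I → 5, II → 2, III → -2.
The maximum is 5, achieved by I.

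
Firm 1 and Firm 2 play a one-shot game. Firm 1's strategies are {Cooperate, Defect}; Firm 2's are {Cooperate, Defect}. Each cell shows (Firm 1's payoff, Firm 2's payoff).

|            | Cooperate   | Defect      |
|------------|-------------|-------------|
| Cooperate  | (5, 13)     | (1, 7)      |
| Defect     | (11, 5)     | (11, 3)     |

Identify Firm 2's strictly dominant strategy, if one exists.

Check whether one of Firm 2's strategies beats all alternatives regardless of what the opponent does.
Cooperate strictly dominates: vs Cooperate: 13 > 7; vs Defect: 5 > 3.

Cooperate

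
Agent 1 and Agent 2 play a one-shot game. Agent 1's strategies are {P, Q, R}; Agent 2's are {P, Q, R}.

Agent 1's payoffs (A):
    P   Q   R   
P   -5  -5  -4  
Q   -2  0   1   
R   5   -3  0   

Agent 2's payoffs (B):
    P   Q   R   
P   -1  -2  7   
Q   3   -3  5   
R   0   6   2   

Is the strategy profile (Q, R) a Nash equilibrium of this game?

Yes

Holding Agent 2 at R: Agent 1 gets 1 from Q, versus -4 from P, 0 from R. No profitable deviation for Agent 1.
Holding Agent 1 at Q: Agent 2 gets 5 from R, versus 3 from P, -3 from Q. No profitable deviation for Agent 2 either.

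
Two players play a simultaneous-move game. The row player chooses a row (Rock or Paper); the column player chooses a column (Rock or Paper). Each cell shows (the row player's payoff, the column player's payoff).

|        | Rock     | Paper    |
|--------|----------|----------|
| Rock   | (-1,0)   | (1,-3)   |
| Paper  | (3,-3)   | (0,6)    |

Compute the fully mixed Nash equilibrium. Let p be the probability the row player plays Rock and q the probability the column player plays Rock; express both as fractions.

p = 3/4, q = 1/5

In a mixed NE each player is indifferent between their pure strategies, so the opponent's mix sets the indifference.
The column player indifferent between Rock and Paper: p·0 + (1−p)·(-3) = p·(-3) + (1−p)·6 ⟹ (-3) + 3p = 6 + (-9)p ⟹ p = 3/4.
The row player indifferent between Rock and Paper: q·(-1) + (1−q)·1 = q·3 + (1−q)·0 ⟹ 1 + (-2)q = 0 + 3q ⟹ q = 1/5.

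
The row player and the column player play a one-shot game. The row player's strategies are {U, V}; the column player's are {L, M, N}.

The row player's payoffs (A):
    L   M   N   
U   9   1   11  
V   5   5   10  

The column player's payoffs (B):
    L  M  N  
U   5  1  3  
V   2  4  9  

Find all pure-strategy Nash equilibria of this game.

A profile is a Nash equilibrium when each player is best-responding to the other.
The row player's best responses — vs L: U (payoff 9); vs M: V (payoff 5); vs N: U (payoff 11).
The column player's best responses — vs U: L (payoff 5); vs V: N (payoff 9).
The only mutual best response is (U, L); neither player gains by switching there.

(U, L)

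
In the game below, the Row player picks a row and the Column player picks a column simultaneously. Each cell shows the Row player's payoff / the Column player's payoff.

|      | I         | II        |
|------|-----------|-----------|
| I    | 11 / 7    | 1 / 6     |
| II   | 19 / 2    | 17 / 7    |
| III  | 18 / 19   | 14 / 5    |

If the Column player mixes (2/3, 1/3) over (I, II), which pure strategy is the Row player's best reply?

II

The Row player's best reply maximizes expected payoff against the mix.
I: (2/3)·11 + (1/3)·1 = 23/3
II: (2/3)·19 + (1/3)·17 = 55/3
III: (2/3)·18 + (1/3)·14 = 50/3
Highest expected payoff is 55/3, from II.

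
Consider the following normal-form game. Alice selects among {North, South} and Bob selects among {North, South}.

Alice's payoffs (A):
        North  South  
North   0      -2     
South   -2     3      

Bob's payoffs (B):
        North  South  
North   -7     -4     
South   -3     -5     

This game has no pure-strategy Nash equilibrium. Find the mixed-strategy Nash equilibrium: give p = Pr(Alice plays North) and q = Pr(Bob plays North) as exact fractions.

p = 2/5, q = 5/7

In a mixed NE each player is indifferent between their pure strategies, so the opponent's mix sets the indifference.
Bob indifferent between North and South: p·(-7) + (1−p)·(-3) = p·(-4) + (1−p)·(-5) ⟹ (-3) + (-4)p = (-5) + 1p ⟹ p = 2/5.
Alice indifferent between North and South: q·0 + (1−q)·(-2) = q·(-2) + (1−q)·3 ⟹ (-2) + 2q = 3 + (-5)q ⟹ q = 5/7.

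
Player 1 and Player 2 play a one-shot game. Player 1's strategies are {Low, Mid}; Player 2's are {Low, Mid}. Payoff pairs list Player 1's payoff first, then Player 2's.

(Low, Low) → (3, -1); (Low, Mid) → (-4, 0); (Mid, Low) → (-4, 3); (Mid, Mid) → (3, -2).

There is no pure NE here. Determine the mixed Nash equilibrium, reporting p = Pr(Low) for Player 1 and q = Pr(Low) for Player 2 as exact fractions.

p = 5/6, q = 1/2

In a mixed NE each player is indifferent between their pure strategies, so the opponent's mix sets the indifference.
Player 2 indifferent between Low and Mid: p·(-1) + (1−p)·3 = p·0 + (1−p)·(-2) ⟹ 3 + (-4)p = (-2) + 2p ⟹ p = 5/6.
Player 1 indifferent between Low and Mid: q·3 + (1−q)·(-4) = q·(-4) + (1−q)·3 ⟹ (-4) + 7q = 3 + (-7)q ⟹ q = 1/2.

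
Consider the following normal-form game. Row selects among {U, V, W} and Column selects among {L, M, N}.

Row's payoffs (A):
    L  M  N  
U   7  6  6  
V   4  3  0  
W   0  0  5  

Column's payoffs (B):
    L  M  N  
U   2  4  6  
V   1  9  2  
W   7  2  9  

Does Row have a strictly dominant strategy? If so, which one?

Check whether one of Row's strategies beats all alternatives regardless of what the opponent does.
U strictly dominates: vs L: 7 > each of {4, 0}; vs M: 6 > each of {3, 0}; vs N: 6 > each of {0, 5}.

U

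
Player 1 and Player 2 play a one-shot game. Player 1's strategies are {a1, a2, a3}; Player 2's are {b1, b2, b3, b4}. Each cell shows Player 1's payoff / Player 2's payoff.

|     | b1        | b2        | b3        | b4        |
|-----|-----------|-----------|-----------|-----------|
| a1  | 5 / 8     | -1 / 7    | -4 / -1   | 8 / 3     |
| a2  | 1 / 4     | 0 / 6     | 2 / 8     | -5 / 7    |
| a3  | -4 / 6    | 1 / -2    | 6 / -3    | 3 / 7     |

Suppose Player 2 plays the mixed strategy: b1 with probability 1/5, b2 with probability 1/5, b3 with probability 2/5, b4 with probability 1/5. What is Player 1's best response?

Player 1's best reply maximizes expected payoff against the mix.
a1: (1/5)·5 + (1/5)·(-1) + (2/5)·(-4) + (1/5)·8 = 4/5
a2: (1/5)·1 + (1/5)·0 + (2/5)·2 + (1/5)·(-5) = 0
a3: (1/5)·(-4) + (1/5)·1 + (2/5)·6 + (1/5)·3 = 12/5
Highest expected payoff is 12/5, from a3.

a3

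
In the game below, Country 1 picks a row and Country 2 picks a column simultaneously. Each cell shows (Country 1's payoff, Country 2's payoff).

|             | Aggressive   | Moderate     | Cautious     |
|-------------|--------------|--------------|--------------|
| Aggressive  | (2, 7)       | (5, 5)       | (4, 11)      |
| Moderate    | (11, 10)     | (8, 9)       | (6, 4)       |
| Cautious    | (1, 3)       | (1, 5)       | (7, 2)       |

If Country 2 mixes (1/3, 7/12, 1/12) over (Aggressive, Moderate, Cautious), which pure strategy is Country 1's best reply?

Moderate

Country 1's best reply maximizes expected payoff against the mix.
Aggressive: (1/3)·2 + (7/12)·5 + (1/12)·4 = 47/12
Moderate: (1/3)·11 + (7/12)·8 + (1/12)·6 = 53/6
Cautious: (1/3)·1 + (7/12)·1 + (1/12)·7 = 3/2
Highest expected payoff is 53/6, from Moderate.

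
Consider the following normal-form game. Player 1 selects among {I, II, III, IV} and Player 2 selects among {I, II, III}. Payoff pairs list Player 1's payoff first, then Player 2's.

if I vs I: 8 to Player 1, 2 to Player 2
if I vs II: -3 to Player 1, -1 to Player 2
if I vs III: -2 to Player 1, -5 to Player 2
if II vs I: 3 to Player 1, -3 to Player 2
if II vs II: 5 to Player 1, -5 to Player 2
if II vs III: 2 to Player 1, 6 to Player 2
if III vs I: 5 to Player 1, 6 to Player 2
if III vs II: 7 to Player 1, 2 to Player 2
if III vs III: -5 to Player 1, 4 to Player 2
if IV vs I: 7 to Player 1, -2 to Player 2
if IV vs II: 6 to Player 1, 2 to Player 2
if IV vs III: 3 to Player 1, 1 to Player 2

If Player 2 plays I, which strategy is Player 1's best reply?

With Player 2 fixed at I, Player 1's payoffs are: I → 8, II → 3, III → 5, IV → 7.
The maximum is 8, achieved by I.

I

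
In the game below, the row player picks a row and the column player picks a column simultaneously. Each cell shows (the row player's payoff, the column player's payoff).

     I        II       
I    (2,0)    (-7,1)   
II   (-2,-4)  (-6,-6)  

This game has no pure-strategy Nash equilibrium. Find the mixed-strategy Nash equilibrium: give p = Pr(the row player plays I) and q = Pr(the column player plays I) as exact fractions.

Each player's mixing probability is pinned down by making the *other* player indifferent.
The column player indifferent between I and II: p·0 + (1−p)·(-4) = p·1 + (1−p)·(-6) ⟹ (-4) + 4p = (-6) + 7p ⟹ p = 2/3.
The row player indifferent between I and II: q·2 + (1−q)·(-7) = q·(-2) + (1−q)·(-6) ⟹ (-7) + 9q = (-6) + 4q ⟹ q = 1/5.

p = 2/3, q = 1/5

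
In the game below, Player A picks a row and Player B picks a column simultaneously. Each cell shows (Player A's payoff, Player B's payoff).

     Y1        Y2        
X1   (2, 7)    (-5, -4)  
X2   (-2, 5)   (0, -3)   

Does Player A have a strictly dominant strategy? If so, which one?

No strictly dominant strategy

Check whether one of Player A's strategies beats all alternatives regardless of what the opponent does.
X1 is not dominant: against Y2, X2 gives 0 > -5.
X2 is not dominant: against Y1, X1 gives 2 > -2.
No single strategy is best against every opponent action.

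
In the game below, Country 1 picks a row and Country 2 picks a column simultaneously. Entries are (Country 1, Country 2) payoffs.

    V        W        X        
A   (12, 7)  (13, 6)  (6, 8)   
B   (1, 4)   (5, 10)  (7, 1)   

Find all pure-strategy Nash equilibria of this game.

Find each player's best response to every opponent strategy; NE are the intersections.
Country 1's best responses — vs V: A (payoff 12); vs W: A (payoff 13); vs X: B (payoff 7).
Country 2's best responses — vs A: X (payoff 8); vs B: W (payoff 10).
No cell has both players best-responding. For instance, Country 1's best reply to V is A, but against A Country 2 prefers X over V.

None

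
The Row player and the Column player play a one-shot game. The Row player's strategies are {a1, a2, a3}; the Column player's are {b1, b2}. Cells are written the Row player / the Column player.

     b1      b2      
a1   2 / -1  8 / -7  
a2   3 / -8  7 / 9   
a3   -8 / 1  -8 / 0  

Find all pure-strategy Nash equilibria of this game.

No pure-strategy Nash equilibrium

A profile is a Nash equilibrium when each player is best-responding to the other.
The Row player's best responses — vs b1: a2 (payoff 3); vs b2: a1 (payoff 8).
The Column player's best responses — vs a1: b1 (payoff -1); vs a2: b2 (payoff 9); vs a3: b1 (payoff 1).
No cell has both players best-responding. For instance, the Row player's best reply to b1 is a2, but against a2 the Column player prefers b2 over b1.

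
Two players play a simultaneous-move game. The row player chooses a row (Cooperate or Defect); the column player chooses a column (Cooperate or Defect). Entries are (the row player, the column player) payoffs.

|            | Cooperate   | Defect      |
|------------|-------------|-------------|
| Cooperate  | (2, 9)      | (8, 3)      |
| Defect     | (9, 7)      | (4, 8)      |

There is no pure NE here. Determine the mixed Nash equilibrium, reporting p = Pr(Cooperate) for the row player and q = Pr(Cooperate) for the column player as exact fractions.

Each player's mixing probability is pinned down by making the *other* player indifferent.
The column player indifferent between Cooperate and Defect: p·9 + (1−p)·7 = p·3 + (1−p)·8 ⟹ 7 + 2p = 8 + (-5)p ⟹ p = 1/7.
The row player indifferent between Cooperate and Defect: q·2 + (1−q)·8 = q·9 + (1−q)·4 ⟹ 8 + (-6)q = 4 + 5q ⟹ q = 4/11.

p = 1/7, q = 4/11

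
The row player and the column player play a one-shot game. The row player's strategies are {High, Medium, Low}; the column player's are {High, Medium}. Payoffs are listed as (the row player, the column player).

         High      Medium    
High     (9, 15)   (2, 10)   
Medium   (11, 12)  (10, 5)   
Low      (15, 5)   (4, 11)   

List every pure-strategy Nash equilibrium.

Find each player's best response to every opponent strategy; NE are the intersections.
The row player's best responses — vs High: Low (payoff 15); vs Medium: Medium (payoff 10).
The column player's best responses — vs High: High (payoff 15); vs Medium: High (payoff 12); vs Low: Medium (payoff 11).
No cell has both players best-responding. For instance, the row player's best reply to Medium is Medium, but against Medium the column player prefers High over Medium.

No pure-strategy Nash equilibrium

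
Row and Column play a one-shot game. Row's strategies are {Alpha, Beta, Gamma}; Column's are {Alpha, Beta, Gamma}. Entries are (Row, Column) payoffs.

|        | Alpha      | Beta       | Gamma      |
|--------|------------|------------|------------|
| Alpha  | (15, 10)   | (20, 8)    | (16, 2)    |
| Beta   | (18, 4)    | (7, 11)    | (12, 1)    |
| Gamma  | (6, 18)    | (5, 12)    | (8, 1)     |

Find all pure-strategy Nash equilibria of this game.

A profile is a Nash equilibrium when each player is best-responding to the other.
Row's best responses — vs Alpha: Beta (payoff 18); vs Beta: Alpha (payoff 20); vs Gamma: Alpha (payoff 16).
Column's best responses — vs Alpha: Alpha (payoff 10); vs Beta: Beta (payoff 11); vs Gamma: Alpha (payoff 18).
No cell has both players best-responding. For instance, Row's best reply to Gamma is Alpha, but against Alpha Column prefers Alpha over Gamma.

There is no pure-strategy Nash equilibrium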